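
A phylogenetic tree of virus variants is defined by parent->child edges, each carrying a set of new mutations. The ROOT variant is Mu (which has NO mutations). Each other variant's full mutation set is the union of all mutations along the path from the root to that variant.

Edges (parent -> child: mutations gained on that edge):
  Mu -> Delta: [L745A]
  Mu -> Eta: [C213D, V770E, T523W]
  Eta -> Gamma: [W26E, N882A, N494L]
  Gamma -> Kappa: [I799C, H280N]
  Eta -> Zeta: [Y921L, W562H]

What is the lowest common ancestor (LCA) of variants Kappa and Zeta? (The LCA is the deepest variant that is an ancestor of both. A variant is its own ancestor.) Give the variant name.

Answer: Eta

Derivation:
Path from root to Kappa: Mu -> Eta -> Gamma -> Kappa
  ancestors of Kappa: {Mu, Eta, Gamma, Kappa}
Path from root to Zeta: Mu -> Eta -> Zeta
  ancestors of Zeta: {Mu, Eta, Zeta}
Common ancestors: {Mu, Eta}
Walk up from Zeta: Zeta (not in ancestors of Kappa), Eta (in ancestors of Kappa), Mu (in ancestors of Kappa)
Deepest common ancestor (LCA) = Eta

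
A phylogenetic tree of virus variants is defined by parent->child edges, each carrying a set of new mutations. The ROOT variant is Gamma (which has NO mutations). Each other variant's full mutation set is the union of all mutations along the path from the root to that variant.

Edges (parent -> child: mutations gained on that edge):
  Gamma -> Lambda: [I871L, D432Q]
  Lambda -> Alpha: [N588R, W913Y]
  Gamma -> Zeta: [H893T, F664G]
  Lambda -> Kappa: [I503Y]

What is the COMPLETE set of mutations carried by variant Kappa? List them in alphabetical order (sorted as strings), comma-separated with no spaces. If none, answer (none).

Answer: D432Q,I503Y,I871L

Derivation:
At Gamma: gained [] -> total []
At Lambda: gained ['I871L', 'D432Q'] -> total ['D432Q', 'I871L']
At Kappa: gained ['I503Y'] -> total ['D432Q', 'I503Y', 'I871L']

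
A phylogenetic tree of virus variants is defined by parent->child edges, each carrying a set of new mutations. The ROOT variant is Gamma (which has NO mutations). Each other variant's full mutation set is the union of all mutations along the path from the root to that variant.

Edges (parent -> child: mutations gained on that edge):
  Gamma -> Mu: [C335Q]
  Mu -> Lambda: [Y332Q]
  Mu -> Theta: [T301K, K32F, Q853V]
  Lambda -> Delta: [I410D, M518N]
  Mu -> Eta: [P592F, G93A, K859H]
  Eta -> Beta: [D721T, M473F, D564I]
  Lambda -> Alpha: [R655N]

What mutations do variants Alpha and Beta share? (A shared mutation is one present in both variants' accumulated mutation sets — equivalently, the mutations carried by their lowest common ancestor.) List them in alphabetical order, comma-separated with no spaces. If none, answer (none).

Answer: C335Q

Derivation:
Accumulating mutations along path to Alpha:
  At Gamma: gained [] -> total []
  At Mu: gained ['C335Q'] -> total ['C335Q']
  At Lambda: gained ['Y332Q'] -> total ['C335Q', 'Y332Q']
  At Alpha: gained ['R655N'] -> total ['C335Q', 'R655N', 'Y332Q']
Mutations(Alpha) = ['C335Q', 'R655N', 'Y332Q']
Accumulating mutations along path to Beta:
  At Gamma: gained [] -> total []
  At Mu: gained ['C335Q'] -> total ['C335Q']
  At Eta: gained ['P592F', 'G93A', 'K859H'] -> total ['C335Q', 'G93A', 'K859H', 'P592F']
  At Beta: gained ['D721T', 'M473F', 'D564I'] -> total ['C335Q', 'D564I', 'D721T', 'G93A', 'K859H', 'M473F', 'P592F']
Mutations(Beta) = ['C335Q', 'D564I', 'D721T', 'G93A', 'K859H', 'M473F', 'P592F']
Intersection: ['C335Q', 'R655N', 'Y332Q'] ∩ ['C335Q', 'D564I', 'D721T', 'G93A', 'K859H', 'M473F', 'P592F'] = ['C335Q']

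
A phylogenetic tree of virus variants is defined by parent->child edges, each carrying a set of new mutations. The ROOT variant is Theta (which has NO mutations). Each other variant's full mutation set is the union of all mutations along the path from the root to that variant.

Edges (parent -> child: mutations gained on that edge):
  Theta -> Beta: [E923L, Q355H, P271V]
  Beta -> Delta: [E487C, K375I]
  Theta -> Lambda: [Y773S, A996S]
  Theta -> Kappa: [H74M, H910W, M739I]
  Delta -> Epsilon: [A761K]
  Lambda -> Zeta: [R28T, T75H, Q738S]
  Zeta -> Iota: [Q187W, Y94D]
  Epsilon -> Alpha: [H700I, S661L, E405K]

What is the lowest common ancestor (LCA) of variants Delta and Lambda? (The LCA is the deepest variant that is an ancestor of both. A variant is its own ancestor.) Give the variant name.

Answer: Theta

Derivation:
Path from root to Delta: Theta -> Beta -> Delta
  ancestors of Delta: {Theta, Beta, Delta}
Path from root to Lambda: Theta -> Lambda
  ancestors of Lambda: {Theta, Lambda}
Common ancestors: {Theta}
Walk up from Lambda: Lambda (not in ancestors of Delta), Theta (in ancestors of Delta)
Deepest common ancestor (LCA) = Theta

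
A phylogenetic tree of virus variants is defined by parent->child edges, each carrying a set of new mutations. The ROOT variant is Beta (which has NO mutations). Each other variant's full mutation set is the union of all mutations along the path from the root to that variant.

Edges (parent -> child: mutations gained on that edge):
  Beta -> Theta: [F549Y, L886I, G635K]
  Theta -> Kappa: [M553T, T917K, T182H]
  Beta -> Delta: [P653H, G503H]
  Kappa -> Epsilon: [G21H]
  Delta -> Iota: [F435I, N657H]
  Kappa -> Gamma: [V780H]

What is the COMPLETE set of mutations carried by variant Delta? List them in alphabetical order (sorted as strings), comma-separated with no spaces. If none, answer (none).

Answer: G503H,P653H

Derivation:
At Beta: gained [] -> total []
At Delta: gained ['P653H', 'G503H'] -> total ['G503H', 'P653H']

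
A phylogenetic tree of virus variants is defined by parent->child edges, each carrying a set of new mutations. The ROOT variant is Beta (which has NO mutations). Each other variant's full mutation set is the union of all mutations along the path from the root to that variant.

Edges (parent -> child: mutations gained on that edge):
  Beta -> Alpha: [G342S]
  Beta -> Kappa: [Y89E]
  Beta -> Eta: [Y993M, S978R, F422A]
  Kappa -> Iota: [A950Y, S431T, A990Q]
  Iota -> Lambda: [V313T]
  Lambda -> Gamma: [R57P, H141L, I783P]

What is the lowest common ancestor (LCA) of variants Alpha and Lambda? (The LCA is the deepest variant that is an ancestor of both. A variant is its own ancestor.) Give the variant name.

Path from root to Alpha: Beta -> Alpha
  ancestors of Alpha: {Beta, Alpha}
Path from root to Lambda: Beta -> Kappa -> Iota -> Lambda
  ancestors of Lambda: {Beta, Kappa, Iota, Lambda}
Common ancestors: {Beta}
Walk up from Lambda: Lambda (not in ancestors of Alpha), Iota (not in ancestors of Alpha), Kappa (not in ancestors of Alpha), Beta (in ancestors of Alpha)
Deepest common ancestor (LCA) = Beta

Answer: Beta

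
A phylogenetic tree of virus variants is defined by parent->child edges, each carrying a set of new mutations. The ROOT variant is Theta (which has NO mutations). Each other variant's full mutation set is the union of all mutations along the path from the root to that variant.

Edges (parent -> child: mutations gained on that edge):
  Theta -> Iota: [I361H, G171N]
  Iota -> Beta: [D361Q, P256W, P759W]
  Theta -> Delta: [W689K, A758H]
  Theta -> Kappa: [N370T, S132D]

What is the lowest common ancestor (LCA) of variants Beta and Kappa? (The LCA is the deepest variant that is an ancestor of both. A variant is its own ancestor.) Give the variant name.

Answer: Theta

Derivation:
Path from root to Beta: Theta -> Iota -> Beta
  ancestors of Beta: {Theta, Iota, Beta}
Path from root to Kappa: Theta -> Kappa
  ancestors of Kappa: {Theta, Kappa}
Common ancestors: {Theta}
Walk up from Kappa: Kappa (not in ancestors of Beta), Theta (in ancestors of Beta)
Deepest common ancestor (LCA) = Theta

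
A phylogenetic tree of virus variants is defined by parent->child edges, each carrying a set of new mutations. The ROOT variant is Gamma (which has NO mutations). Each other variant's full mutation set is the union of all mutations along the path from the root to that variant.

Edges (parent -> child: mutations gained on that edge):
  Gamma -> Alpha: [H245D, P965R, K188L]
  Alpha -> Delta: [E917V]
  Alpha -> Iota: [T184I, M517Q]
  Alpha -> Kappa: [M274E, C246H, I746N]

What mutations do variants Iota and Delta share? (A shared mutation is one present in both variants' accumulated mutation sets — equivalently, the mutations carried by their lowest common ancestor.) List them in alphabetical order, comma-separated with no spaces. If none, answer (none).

Answer: H245D,K188L,P965R

Derivation:
Accumulating mutations along path to Iota:
  At Gamma: gained [] -> total []
  At Alpha: gained ['H245D', 'P965R', 'K188L'] -> total ['H245D', 'K188L', 'P965R']
  At Iota: gained ['T184I', 'M517Q'] -> total ['H245D', 'K188L', 'M517Q', 'P965R', 'T184I']
Mutations(Iota) = ['H245D', 'K188L', 'M517Q', 'P965R', 'T184I']
Accumulating mutations along path to Delta:
  At Gamma: gained [] -> total []
  At Alpha: gained ['H245D', 'P965R', 'K188L'] -> total ['H245D', 'K188L', 'P965R']
  At Delta: gained ['E917V'] -> total ['E917V', 'H245D', 'K188L', 'P965R']
Mutations(Delta) = ['E917V', 'H245D', 'K188L', 'P965R']
Intersection: ['H245D', 'K188L', 'M517Q', 'P965R', 'T184I'] ∩ ['E917V', 'H245D', 'K188L', 'P965R'] = ['H245D', 'K188L', 'P965R']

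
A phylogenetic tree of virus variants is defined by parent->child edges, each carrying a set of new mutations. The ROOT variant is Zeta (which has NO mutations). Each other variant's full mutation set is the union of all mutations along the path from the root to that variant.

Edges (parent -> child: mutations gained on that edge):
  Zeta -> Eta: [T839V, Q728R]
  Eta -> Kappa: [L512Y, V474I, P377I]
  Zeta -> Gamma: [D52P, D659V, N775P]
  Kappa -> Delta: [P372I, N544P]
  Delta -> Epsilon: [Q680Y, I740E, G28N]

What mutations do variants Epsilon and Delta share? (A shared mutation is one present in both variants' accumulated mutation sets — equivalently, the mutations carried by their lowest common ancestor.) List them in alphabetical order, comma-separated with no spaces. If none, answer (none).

Answer: L512Y,N544P,P372I,P377I,Q728R,T839V,V474I

Derivation:
Accumulating mutations along path to Epsilon:
  At Zeta: gained [] -> total []
  At Eta: gained ['T839V', 'Q728R'] -> total ['Q728R', 'T839V']
  At Kappa: gained ['L512Y', 'V474I', 'P377I'] -> total ['L512Y', 'P377I', 'Q728R', 'T839V', 'V474I']
  At Delta: gained ['P372I', 'N544P'] -> total ['L512Y', 'N544P', 'P372I', 'P377I', 'Q728R', 'T839V', 'V474I']
  At Epsilon: gained ['Q680Y', 'I740E', 'G28N'] -> total ['G28N', 'I740E', 'L512Y', 'N544P', 'P372I', 'P377I', 'Q680Y', 'Q728R', 'T839V', 'V474I']
Mutations(Epsilon) = ['G28N', 'I740E', 'L512Y', 'N544P', 'P372I', 'P377I', 'Q680Y', 'Q728R', 'T839V', 'V474I']
Accumulating mutations along path to Delta:
  At Zeta: gained [] -> total []
  At Eta: gained ['T839V', 'Q728R'] -> total ['Q728R', 'T839V']
  At Kappa: gained ['L512Y', 'V474I', 'P377I'] -> total ['L512Y', 'P377I', 'Q728R', 'T839V', 'V474I']
  At Delta: gained ['P372I', 'N544P'] -> total ['L512Y', 'N544P', 'P372I', 'P377I', 'Q728R', 'T839V', 'V474I']
Mutations(Delta) = ['L512Y', 'N544P', 'P372I', 'P377I', 'Q728R', 'T839V', 'V474I']
Intersection: ['G28N', 'I740E', 'L512Y', 'N544P', 'P372I', 'P377I', 'Q680Y', 'Q728R', 'T839V', 'V474I'] ∩ ['L512Y', 'N544P', 'P372I', 'P377I', 'Q728R', 'T839V', 'V474I'] = ['L512Y', 'N544P', 'P372I', 'P377I', 'Q728R', 'T839V', 'V474I']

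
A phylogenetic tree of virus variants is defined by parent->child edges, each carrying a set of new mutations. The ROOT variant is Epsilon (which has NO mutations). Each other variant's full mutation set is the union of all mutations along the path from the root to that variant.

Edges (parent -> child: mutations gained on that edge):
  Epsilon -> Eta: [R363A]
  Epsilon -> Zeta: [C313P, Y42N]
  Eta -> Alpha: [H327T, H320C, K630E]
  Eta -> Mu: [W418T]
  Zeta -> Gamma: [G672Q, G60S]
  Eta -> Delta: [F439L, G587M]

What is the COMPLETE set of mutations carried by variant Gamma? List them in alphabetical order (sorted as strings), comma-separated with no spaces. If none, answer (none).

Answer: C313P,G60S,G672Q,Y42N

Derivation:
At Epsilon: gained [] -> total []
At Zeta: gained ['C313P', 'Y42N'] -> total ['C313P', 'Y42N']
At Gamma: gained ['G672Q', 'G60S'] -> total ['C313P', 'G60S', 'G672Q', 'Y42N']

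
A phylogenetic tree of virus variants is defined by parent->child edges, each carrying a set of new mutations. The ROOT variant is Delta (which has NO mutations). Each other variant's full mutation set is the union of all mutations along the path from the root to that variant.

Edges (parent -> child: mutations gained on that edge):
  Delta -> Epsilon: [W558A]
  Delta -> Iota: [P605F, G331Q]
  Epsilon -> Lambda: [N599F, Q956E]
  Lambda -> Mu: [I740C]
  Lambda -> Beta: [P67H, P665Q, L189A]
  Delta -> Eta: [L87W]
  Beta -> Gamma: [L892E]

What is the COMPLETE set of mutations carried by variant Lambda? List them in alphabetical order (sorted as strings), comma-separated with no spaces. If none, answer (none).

At Delta: gained [] -> total []
At Epsilon: gained ['W558A'] -> total ['W558A']
At Lambda: gained ['N599F', 'Q956E'] -> total ['N599F', 'Q956E', 'W558A']

Answer: N599F,Q956E,W558A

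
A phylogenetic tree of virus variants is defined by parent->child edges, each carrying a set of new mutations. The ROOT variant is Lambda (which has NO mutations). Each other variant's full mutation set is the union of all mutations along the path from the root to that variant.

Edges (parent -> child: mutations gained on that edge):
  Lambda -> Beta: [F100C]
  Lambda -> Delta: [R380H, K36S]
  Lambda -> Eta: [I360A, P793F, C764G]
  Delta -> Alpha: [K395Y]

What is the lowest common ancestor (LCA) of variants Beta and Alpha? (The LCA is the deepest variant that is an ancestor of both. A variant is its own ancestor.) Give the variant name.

Answer: Lambda

Derivation:
Path from root to Beta: Lambda -> Beta
  ancestors of Beta: {Lambda, Beta}
Path from root to Alpha: Lambda -> Delta -> Alpha
  ancestors of Alpha: {Lambda, Delta, Alpha}
Common ancestors: {Lambda}
Walk up from Alpha: Alpha (not in ancestors of Beta), Delta (not in ancestors of Beta), Lambda (in ancestors of Beta)
Deepest common ancestor (LCA) = Lambda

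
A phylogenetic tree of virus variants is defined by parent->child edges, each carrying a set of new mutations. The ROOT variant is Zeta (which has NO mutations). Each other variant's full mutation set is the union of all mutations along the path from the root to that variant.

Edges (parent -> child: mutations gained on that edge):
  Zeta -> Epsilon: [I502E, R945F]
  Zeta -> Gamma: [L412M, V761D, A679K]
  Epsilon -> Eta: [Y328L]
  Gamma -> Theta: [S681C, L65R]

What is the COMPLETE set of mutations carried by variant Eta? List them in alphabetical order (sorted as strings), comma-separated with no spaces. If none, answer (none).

Answer: I502E,R945F,Y328L

Derivation:
At Zeta: gained [] -> total []
At Epsilon: gained ['I502E', 'R945F'] -> total ['I502E', 'R945F']
At Eta: gained ['Y328L'] -> total ['I502E', 'R945F', 'Y328L']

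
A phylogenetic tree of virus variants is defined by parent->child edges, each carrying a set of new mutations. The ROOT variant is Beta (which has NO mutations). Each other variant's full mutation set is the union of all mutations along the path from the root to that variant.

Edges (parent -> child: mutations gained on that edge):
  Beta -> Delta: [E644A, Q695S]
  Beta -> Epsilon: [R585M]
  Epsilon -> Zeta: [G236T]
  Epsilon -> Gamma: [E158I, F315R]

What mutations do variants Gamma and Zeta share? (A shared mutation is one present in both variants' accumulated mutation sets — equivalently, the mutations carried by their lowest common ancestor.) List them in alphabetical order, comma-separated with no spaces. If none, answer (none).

Answer: R585M

Derivation:
Accumulating mutations along path to Gamma:
  At Beta: gained [] -> total []
  At Epsilon: gained ['R585M'] -> total ['R585M']
  At Gamma: gained ['E158I', 'F315R'] -> total ['E158I', 'F315R', 'R585M']
Mutations(Gamma) = ['E158I', 'F315R', 'R585M']
Accumulating mutations along path to Zeta:
  At Beta: gained [] -> total []
  At Epsilon: gained ['R585M'] -> total ['R585M']
  At Zeta: gained ['G236T'] -> total ['G236T', 'R585M']
Mutations(Zeta) = ['G236T', 'R585M']
Intersection: ['E158I', 'F315R', 'R585M'] ∩ ['G236T', 'R585M'] = ['R585M']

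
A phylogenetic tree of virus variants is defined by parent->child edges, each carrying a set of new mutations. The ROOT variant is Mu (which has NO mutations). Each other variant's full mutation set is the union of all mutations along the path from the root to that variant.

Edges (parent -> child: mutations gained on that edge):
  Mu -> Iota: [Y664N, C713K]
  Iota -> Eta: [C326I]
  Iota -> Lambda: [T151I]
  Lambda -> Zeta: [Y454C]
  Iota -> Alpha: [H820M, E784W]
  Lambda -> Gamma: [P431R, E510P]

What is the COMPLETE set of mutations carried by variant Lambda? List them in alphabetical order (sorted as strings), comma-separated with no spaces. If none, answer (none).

At Mu: gained [] -> total []
At Iota: gained ['Y664N', 'C713K'] -> total ['C713K', 'Y664N']
At Lambda: gained ['T151I'] -> total ['C713K', 'T151I', 'Y664N']

Answer: C713K,T151I,Y664N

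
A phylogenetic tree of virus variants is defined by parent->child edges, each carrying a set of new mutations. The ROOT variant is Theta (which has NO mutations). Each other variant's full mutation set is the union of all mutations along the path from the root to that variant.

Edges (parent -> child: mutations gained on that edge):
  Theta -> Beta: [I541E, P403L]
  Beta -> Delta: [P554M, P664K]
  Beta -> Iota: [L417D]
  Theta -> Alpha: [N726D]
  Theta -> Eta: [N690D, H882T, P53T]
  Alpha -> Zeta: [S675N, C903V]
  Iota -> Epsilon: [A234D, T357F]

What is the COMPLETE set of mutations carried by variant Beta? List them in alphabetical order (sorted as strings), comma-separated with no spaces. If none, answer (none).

Answer: I541E,P403L

Derivation:
At Theta: gained [] -> total []
At Beta: gained ['I541E', 'P403L'] -> total ['I541E', 'P403L']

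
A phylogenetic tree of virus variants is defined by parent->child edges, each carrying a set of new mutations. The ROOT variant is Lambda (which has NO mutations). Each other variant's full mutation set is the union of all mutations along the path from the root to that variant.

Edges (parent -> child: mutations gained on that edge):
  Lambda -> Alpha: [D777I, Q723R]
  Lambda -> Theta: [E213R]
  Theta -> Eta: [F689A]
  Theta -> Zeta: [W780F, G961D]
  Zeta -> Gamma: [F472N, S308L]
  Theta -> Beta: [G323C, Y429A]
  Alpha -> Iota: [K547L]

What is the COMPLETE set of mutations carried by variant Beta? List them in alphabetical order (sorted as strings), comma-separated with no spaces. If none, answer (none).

At Lambda: gained [] -> total []
At Theta: gained ['E213R'] -> total ['E213R']
At Beta: gained ['G323C', 'Y429A'] -> total ['E213R', 'G323C', 'Y429A']

Answer: E213R,G323C,Y429A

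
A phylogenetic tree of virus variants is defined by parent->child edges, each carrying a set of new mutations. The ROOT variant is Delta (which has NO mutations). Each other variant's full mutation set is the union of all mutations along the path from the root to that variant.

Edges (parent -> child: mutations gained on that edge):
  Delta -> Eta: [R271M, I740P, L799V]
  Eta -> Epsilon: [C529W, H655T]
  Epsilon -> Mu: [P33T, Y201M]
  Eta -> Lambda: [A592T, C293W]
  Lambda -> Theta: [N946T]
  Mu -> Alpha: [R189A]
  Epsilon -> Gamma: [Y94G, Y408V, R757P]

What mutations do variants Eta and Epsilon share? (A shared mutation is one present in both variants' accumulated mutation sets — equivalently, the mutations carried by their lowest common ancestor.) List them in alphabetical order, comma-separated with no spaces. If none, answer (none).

Answer: I740P,L799V,R271M

Derivation:
Accumulating mutations along path to Eta:
  At Delta: gained [] -> total []
  At Eta: gained ['R271M', 'I740P', 'L799V'] -> total ['I740P', 'L799V', 'R271M']
Mutations(Eta) = ['I740P', 'L799V', 'R271M']
Accumulating mutations along path to Epsilon:
  At Delta: gained [] -> total []
  At Eta: gained ['R271M', 'I740P', 'L799V'] -> total ['I740P', 'L799V', 'R271M']
  At Epsilon: gained ['C529W', 'H655T'] -> total ['C529W', 'H655T', 'I740P', 'L799V', 'R271M']
Mutations(Epsilon) = ['C529W', 'H655T', 'I740P', 'L799V', 'R271M']
Intersection: ['I740P', 'L799V', 'R271M'] ∩ ['C529W', 'H655T', 'I740P', 'L799V', 'R271M'] = ['I740P', 'L799V', 'R271M']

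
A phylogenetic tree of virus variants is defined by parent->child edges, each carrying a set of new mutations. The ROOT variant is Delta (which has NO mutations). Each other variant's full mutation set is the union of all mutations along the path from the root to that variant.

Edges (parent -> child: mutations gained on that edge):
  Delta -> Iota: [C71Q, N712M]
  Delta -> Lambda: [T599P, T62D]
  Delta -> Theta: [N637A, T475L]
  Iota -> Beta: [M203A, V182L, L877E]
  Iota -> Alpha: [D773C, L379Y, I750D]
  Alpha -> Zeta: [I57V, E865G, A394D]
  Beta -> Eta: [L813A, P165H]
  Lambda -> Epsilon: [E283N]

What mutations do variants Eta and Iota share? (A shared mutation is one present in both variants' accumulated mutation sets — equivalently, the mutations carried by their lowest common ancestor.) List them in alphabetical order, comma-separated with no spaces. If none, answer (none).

Accumulating mutations along path to Eta:
  At Delta: gained [] -> total []
  At Iota: gained ['C71Q', 'N712M'] -> total ['C71Q', 'N712M']
  At Beta: gained ['M203A', 'V182L', 'L877E'] -> total ['C71Q', 'L877E', 'M203A', 'N712M', 'V182L']
  At Eta: gained ['L813A', 'P165H'] -> total ['C71Q', 'L813A', 'L877E', 'M203A', 'N712M', 'P165H', 'V182L']
Mutations(Eta) = ['C71Q', 'L813A', 'L877E', 'M203A', 'N712M', 'P165H', 'V182L']
Accumulating mutations along path to Iota:
  At Delta: gained [] -> total []
  At Iota: gained ['C71Q', 'N712M'] -> total ['C71Q', 'N712M']
Mutations(Iota) = ['C71Q', 'N712M']
Intersection: ['C71Q', 'L813A', 'L877E', 'M203A', 'N712M', 'P165H', 'V182L'] ∩ ['C71Q', 'N712M'] = ['C71Q', 'N712M']

Answer: C71Q,N712M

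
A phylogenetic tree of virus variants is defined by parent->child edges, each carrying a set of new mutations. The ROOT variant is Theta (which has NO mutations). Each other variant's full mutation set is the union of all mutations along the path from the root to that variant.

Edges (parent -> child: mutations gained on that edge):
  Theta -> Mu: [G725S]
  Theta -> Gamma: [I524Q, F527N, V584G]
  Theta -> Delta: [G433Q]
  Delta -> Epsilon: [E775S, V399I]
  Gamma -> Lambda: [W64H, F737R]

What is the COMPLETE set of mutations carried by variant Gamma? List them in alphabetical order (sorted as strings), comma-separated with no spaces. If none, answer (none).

Answer: F527N,I524Q,V584G

Derivation:
At Theta: gained [] -> total []
At Gamma: gained ['I524Q', 'F527N', 'V584G'] -> total ['F527N', 'I524Q', 'V584G']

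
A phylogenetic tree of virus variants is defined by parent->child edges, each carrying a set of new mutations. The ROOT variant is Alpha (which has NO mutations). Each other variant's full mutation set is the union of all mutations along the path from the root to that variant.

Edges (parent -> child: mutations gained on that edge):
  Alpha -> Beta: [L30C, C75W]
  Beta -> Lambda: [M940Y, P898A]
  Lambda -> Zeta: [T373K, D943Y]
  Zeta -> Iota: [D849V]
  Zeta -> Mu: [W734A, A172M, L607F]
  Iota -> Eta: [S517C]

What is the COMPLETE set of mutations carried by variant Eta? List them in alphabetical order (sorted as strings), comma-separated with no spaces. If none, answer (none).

Answer: C75W,D849V,D943Y,L30C,M940Y,P898A,S517C,T373K

Derivation:
At Alpha: gained [] -> total []
At Beta: gained ['L30C', 'C75W'] -> total ['C75W', 'L30C']
At Lambda: gained ['M940Y', 'P898A'] -> total ['C75W', 'L30C', 'M940Y', 'P898A']
At Zeta: gained ['T373K', 'D943Y'] -> total ['C75W', 'D943Y', 'L30C', 'M940Y', 'P898A', 'T373K']
At Iota: gained ['D849V'] -> total ['C75W', 'D849V', 'D943Y', 'L30C', 'M940Y', 'P898A', 'T373K']
At Eta: gained ['S517C'] -> total ['C75W', 'D849V', 'D943Y', 'L30C', 'M940Y', 'P898A', 'S517C', 'T373K']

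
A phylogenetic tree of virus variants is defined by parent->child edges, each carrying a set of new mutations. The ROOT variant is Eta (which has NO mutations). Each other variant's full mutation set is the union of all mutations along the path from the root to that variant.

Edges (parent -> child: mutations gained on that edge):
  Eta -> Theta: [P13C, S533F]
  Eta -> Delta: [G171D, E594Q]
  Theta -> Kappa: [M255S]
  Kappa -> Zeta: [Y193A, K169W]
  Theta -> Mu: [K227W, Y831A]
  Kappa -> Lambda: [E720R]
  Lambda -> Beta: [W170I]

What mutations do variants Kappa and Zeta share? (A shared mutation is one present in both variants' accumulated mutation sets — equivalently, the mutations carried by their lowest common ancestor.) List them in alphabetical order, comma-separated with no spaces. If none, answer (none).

Accumulating mutations along path to Kappa:
  At Eta: gained [] -> total []
  At Theta: gained ['P13C', 'S533F'] -> total ['P13C', 'S533F']
  At Kappa: gained ['M255S'] -> total ['M255S', 'P13C', 'S533F']
Mutations(Kappa) = ['M255S', 'P13C', 'S533F']
Accumulating mutations along path to Zeta:
  At Eta: gained [] -> total []
  At Theta: gained ['P13C', 'S533F'] -> total ['P13C', 'S533F']
  At Kappa: gained ['M255S'] -> total ['M255S', 'P13C', 'S533F']
  At Zeta: gained ['Y193A', 'K169W'] -> total ['K169W', 'M255S', 'P13C', 'S533F', 'Y193A']
Mutations(Zeta) = ['K169W', 'M255S', 'P13C', 'S533F', 'Y193A']
Intersection: ['M255S', 'P13C', 'S533F'] ∩ ['K169W', 'M255S', 'P13C', 'S533F', 'Y193A'] = ['M255S', 'P13C', 'S533F']

Answer: M255S,P13C,S533F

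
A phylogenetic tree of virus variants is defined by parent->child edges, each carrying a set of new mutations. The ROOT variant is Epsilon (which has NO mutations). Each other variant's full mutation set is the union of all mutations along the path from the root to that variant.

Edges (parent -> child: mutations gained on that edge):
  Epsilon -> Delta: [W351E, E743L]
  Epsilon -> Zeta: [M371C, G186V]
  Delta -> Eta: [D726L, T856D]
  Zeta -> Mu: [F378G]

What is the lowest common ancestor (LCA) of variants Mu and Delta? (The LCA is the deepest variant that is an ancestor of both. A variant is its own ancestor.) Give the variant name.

Answer: Epsilon

Derivation:
Path from root to Mu: Epsilon -> Zeta -> Mu
  ancestors of Mu: {Epsilon, Zeta, Mu}
Path from root to Delta: Epsilon -> Delta
  ancestors of Delta: {Epsilon, Delta}
Common ancestors: {Epsilon}
Walk up from Delta: Delta (not in ancestors of Mu), Epsilon (in ancestors of Mu)
Deepest common ancestor (LCA) = Epsilon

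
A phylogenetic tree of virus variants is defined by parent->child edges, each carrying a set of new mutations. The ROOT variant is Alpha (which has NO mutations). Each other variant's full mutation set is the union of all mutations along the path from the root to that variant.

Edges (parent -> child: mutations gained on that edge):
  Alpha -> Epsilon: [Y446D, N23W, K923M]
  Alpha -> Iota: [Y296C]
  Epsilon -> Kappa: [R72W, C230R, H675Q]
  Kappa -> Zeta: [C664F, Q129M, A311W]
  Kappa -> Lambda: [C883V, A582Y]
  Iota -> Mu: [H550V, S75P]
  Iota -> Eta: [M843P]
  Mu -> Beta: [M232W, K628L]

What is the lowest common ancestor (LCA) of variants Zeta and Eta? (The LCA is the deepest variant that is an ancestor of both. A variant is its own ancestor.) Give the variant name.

Answer: Alpha

Derivation:
Path from root to Zeta: Alpha -> Epsilon -> Kappa -> Zeta
  ancestors of Zeta: {Alpha, Epsilon, Kappa, Zeta}
Path from root to Eta: Alpha -> Iota -> Eta
  ancestors of Eta: {Alpha, Iota, Eta}
Common ancestors: {Alpha}
Walk up from Eta: Eta (not in ancestors of Zeta), Iota (not in ancestors of Zeta), Alpha (in ancestors of Zeta)
Deepest common ancestor (LCA) = Alpha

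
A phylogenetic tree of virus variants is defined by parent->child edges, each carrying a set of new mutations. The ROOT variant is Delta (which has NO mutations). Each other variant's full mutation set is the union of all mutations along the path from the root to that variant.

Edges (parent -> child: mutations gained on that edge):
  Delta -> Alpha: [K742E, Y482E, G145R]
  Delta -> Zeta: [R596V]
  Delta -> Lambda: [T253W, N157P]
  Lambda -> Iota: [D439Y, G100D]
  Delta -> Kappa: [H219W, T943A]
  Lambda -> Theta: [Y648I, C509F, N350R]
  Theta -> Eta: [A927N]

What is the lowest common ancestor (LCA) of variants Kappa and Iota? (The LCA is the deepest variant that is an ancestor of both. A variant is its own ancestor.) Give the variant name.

Answer: Delta

Derivation:
Path from root to Kappa: Delta -> Kappa
  ancestors of Kappa: {Delta, Kappa}
Path from root to Iota: Delta -> Lambda -> Iota
  ancestors of Iota: {Delta, Lambda, Iota}
Common ancestors: {Delta}
Walk up from Iota: Iota (not in ancestors of Kappa), Lambda (not in ancestors of Kappa), Delta (in ancestors of Kappa)
Deepest common ancestor (LCA) = Delta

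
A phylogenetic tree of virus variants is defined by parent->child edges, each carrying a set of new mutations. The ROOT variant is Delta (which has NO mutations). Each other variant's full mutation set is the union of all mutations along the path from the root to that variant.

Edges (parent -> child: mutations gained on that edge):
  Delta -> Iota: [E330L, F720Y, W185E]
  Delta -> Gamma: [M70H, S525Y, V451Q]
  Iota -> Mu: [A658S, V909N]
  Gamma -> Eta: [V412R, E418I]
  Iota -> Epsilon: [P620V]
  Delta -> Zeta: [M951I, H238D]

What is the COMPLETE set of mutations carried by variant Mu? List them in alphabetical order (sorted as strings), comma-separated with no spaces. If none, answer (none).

At Delta: gained [] -> total []
At Iota: gained ['E330L', 'F720Y', 'W185E'] -> total ['E330L', 'F720Y', 'W185E']
At Mu: gained ['A658S', 'V909N'] -> total ['A658S', 'E330L', 'F720Y', 'V909N', 'W185E']

Answer: A658S,E330L,F720Y,V909N,W185E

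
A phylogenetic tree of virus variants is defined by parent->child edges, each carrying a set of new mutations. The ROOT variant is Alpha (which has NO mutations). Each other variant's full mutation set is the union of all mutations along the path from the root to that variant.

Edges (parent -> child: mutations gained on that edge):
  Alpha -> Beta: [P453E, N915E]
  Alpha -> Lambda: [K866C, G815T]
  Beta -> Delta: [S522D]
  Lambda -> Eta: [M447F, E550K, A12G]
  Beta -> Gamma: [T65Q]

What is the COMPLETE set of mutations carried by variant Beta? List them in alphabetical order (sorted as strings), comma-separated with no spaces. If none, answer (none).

Answer: N915E,P453E

Derivation:
At Alpha: gained [] -> total []
At Beta: gained ['P453E', 'N915E'] -> total ['N915E', 'P453E']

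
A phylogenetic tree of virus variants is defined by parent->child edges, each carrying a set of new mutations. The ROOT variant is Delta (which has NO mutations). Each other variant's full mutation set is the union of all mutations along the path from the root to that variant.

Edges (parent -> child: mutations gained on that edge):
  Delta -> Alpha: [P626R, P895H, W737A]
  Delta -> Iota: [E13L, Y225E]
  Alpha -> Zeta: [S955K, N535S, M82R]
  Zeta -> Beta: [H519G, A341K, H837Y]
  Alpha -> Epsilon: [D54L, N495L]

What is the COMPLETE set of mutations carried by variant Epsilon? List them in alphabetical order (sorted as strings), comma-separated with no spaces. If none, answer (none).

Answer: D54L,N495L,P626R,P895H,W737A

Derivation:
At Delta: gained [] -> total []
At Alpha: gained ['P626R', 'P895H', 'W737A'] -> total ['P626R', 'P895H', 'W737A']
At Epsilon: gained ['D54L', 'N495L'] -> total ['D54L', 'N495L', 'P626R', 'P895H', 'W737A']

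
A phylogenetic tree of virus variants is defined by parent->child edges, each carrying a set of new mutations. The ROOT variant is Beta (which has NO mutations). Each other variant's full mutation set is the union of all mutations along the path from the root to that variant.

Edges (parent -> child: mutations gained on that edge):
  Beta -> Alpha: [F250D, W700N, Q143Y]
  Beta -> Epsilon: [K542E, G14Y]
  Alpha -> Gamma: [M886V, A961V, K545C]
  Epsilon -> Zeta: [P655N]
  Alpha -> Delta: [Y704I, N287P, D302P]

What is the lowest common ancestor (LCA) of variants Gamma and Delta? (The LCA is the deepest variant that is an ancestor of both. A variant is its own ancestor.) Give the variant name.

Answer: Alpha

Derivation:
Path from root to Gamma: Beta -> Alpha -> Gamma
  ancestors of Gamma: {Beta, Alpha, Gamma}
Path from root to Delta: Beta -> Alpha -> Delta
  ancestors of Delta: {Beta, Alpha, Delta}
Common ancestors: {Beta, Alpha}
Walk up from Delta: Delta (not in ancestors of Gamma), Alpha (in ancestors of Gamma), Beta (in ancestors of Gamma)
Deepest common ancestor (LCA) = Alpha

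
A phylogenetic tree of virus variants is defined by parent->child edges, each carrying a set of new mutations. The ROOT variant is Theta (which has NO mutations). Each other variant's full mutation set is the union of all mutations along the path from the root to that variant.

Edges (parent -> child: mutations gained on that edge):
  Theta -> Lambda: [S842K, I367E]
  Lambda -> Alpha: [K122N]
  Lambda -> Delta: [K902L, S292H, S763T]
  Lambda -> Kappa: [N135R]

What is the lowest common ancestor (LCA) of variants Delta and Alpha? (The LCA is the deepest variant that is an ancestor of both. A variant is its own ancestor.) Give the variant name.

Path from root to Delta: Theta -> Lambda -> Delta
  ancestors of Delta: {Theta, Lambda, Delta}
Path from root to Alpha: Theta -> Lambda -> Alpha
  ancestors of Alpha: {Theta, Lambda, Alpha}
Common ancestors: {Theta, Lambda}
Walk up from Alpha: Alpha (not in ancestors of Delta), Lambda (in ancestors of Delta), Theta (in ancestors of Delta)
Deepest common ancestor (LCA) = Lambda

Answer: Lambda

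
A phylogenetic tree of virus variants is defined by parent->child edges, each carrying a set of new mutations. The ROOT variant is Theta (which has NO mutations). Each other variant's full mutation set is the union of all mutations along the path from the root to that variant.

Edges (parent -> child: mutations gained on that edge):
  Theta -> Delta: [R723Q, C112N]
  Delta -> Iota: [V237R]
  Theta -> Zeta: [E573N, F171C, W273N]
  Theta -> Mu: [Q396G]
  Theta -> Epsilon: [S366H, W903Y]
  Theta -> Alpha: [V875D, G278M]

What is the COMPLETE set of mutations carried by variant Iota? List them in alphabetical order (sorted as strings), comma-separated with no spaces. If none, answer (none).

Answer: C112N,R723Q,V237R

Derivation:
At Theta: gained [] -> total []
At Delta: gained ['R723Q', 'C112N'] -> total ['C112N', 'R723Q']
At Iota: gained ['V237R'] -> total ['C112N', 'R723Q', 'V237R']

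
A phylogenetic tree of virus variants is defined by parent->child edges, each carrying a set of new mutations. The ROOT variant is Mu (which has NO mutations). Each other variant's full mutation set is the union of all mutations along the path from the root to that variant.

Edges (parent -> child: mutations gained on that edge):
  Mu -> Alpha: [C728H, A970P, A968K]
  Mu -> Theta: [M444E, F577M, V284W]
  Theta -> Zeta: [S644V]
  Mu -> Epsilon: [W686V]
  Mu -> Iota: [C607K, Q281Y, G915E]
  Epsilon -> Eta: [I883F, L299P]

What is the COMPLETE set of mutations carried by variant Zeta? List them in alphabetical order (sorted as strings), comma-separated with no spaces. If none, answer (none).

At Mu: gained [] -> total []
At Theta: gained ['M444E', 'F577M', 'V284W'] -> total ['F577M', 'M444E', 'V284W']
At Zeta: gained ['S644V'] -> total ['F577M', 'M444E', 'S644V', 'V284W']

Answer: F577M,M444E,S644V,V284W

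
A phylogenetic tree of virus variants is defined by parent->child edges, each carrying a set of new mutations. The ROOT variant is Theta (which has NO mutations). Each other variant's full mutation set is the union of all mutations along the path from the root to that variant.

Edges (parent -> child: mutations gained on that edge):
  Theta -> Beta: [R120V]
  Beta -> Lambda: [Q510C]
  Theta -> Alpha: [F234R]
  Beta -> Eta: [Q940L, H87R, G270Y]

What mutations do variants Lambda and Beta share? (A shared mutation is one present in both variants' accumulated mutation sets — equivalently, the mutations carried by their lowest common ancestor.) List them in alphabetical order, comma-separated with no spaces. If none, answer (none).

Accumulating mutations along path to Lambda:
  At Theta: gained [] -> total []
  At Beta: gained ['R120V'] -> total ['R120V']
  At Lambda: gained ['Q510C'] -> total ['Q510C', 'R120V']
Mutations(Lambda) = ['Q510C', 'R120V']
Accumulating mutations along path to Beta:
  At Theta: gained [] -> total []
  At Beta: gained ['R120V'] -> total ['R120V']
Mutations(Beta) = ['R120V']
Intersection: ['Q510C', 'R120V'] ∩ ['R120V'] = ['R120V']

Answer: R120V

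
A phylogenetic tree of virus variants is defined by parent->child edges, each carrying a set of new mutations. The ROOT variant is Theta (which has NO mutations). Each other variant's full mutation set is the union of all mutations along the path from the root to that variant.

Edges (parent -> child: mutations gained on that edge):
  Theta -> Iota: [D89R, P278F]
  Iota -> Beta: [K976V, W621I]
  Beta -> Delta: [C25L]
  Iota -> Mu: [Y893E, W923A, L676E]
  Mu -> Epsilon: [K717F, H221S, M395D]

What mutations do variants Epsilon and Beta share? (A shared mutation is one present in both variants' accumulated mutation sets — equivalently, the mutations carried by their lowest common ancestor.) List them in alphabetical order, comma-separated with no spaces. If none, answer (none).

Accumulating mutations along path to Epsilon:
  At Theta: gained [] -> total []
  At Iota: gained ['D89R', 'P278F'] -> total ['D89R', 'P278F']
  At Mu: gained ['Y893E', 'W923A', 'L676E'] -> total ['D89R', 'L676E', 'P278F', 'W923A', 'Y893E']
  At Epsilon: gained ['K717F', 'H221S', 'M395D'] -> total ['D89R', 'H221S', 'K717F', 'L676E', 'M395D', 'P278F', 'W923A', 'Y893E']
Mutations(Epsilon) = ['D89R', 'H221S', 'K717F', 'L676E', 'M395D', 'P278F', 'W923A', 'Y893E']
Accumulating mutations along path to Beta:
  At Theta: gained [] -> total []
  At Iota: gained ['D89R', 'P278F'] -> total ['D89R', 'P278F']
  At Beta: gained ['K976V', 'W621I'] -> total ['D89R', 'K976V', 'P278F', 'W621I']
Mutations(Beta) = ['D89R', 'K976V', 'P278F', 'W621I']
Intersection: ['D89R', 'H221S', 'K717F', 'L676E', 'M395D', 'P278F', 'W923A', 'Y893E'] ∩ ['D89R', 'K976V', 'P278F', 'W621I'] = ['D89R', 'P278F']

Answer: D89R,P278F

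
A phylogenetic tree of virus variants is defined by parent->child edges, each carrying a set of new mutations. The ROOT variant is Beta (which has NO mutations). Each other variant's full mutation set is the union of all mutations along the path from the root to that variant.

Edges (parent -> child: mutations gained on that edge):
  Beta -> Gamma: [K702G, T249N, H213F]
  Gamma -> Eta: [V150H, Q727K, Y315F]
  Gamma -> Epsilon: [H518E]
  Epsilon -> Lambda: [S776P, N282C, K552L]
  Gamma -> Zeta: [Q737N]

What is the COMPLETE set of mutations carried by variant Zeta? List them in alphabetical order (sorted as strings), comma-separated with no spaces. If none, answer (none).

At Beta: gained [] -> total []
At Gamma: gained ['K702G', 'T249N', 'H213F'] -> total ['H213F', 'K702G', 'T249N']
At Zeta: gained ['Q737N'] -> total ['H213F', 'K702G', 'Q737N', 'T249N']

Answer: H213F,K702G,Q737N,T249N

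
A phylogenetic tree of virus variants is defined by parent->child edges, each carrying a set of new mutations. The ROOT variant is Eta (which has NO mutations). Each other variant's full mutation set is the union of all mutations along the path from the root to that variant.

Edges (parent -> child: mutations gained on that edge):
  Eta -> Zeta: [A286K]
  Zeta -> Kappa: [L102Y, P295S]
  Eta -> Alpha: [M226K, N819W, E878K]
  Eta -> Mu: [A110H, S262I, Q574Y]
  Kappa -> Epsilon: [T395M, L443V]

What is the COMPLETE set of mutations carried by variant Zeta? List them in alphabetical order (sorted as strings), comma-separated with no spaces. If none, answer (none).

Answer: A286K

Derivation:
At Eta: gained [] -> total []
At Zeta: gained ['A286K'] -> total ['A286K']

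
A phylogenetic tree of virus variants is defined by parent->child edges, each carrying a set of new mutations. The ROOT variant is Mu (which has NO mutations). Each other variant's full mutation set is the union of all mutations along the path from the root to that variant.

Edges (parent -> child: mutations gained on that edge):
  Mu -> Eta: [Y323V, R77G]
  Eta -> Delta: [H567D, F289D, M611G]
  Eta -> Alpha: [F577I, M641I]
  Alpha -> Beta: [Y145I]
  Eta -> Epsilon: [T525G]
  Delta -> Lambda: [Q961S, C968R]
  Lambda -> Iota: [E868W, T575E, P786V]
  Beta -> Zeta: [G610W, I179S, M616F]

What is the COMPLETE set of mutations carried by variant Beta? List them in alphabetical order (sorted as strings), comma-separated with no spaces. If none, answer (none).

At Mu: gained [] -> total []
At Eta: gained ['Y323V', 'R77G'] -> total ['R77G', 'Y323V']
At Alpha: gained ['F577I', 'M641I'] -> total ['F577I', 'M641I', 'R77G', 'Y323V']
At Beta: gained ['Y145I'] -> total ['F577I', 'M641I', 'R77G', 'Y145I', 'Y323V']

Answer: F577I,M641I,R77G,Y145I,Y323V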